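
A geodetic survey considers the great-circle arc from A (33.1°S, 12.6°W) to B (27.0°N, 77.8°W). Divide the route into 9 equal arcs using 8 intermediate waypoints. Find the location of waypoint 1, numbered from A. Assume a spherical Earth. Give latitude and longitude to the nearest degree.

≈ (27°S, 21°W)

The haversine formula gives a central angle δ ≈ 1.506 rad (86.3°) between the endpoints.
Interpolate at f = 1/9 with slerp weights a = sin((1−f)δ)/sin δ ≈ 0.975, b = sin(fδ)/sin δ ≈ 0.167.
p = a·p₁ + b·p₂ ≈ (0.829, -0.324, -0.457); φ = arcsin(p_z) ≈ -27.18°, λ = atan2(p_y, p_x) ≈ -21.33°.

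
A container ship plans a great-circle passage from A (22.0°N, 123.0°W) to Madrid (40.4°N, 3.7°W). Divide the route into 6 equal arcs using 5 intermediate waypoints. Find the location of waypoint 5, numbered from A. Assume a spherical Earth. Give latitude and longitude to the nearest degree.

Convert each endpoint to a unit vector on the sphere (x = cos φ cos λ, y = cos φ sin λ, z = sin φ).
The central angle between the endpoints is δ = arccos(p₁·p₂) ≈ 1.674 rad (95.9°).
Interpolate at f = 5/6 with slerp weights a = sin((1−f)δ)/sin δ ≈ 0.277, b = sin(fδ)/sin δ ≈ 0.990.
p = a·p₁ + b·p₂ ≈ (0.612, -0.264, 0.745); φ = arcsin(p_z) ≈ 48.18°, λ = atan2(p_y, p_x) ≈ -23.31°.

≈ (48°N, 23°W)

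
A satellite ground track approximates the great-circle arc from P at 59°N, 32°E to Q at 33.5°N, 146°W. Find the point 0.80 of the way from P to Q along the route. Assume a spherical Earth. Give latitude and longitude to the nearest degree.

≈ 51°N, 146°W

Write both endpoints as unit vectors p₁, p₂ with components (cos φ cos λ, cos φ sin λ, sin φ).
The central angle between the endpoints is δ = arccos(p₁·p₂) ≈ 1.527 rad (87.5°).
Interpolate at f = 0.80 with slerp weights a = sin((1−f)δ)/sin δ ≈ 0.301, b = sin(fδ)/sin δ ≈ 0.941.
p = a·p₁ + b·p₂ ≈ (-0.519, -0.356, 0.777); φ = arcsin(p_z) ≈ 50.99°, λ = atan2(p_y, p_x) ≈ -145.51°.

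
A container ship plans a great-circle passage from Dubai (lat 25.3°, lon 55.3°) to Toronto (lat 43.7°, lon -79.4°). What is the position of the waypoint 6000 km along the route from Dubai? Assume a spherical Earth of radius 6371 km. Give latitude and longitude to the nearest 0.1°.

≈ lat 61.1°, lon -5.3°

Write both endpoints as unit vectors p₁, p₂ with components (cos φ cos λ, cos φ sin λ, sin φ).
The central angle between the endpoints is δ = arccos(p₁·p₂) ≈ 1.736 rad (99.5°). The total great-circle distance is δ·R ≈ 1.736 × 6371 ≈ 11060 km, so the target fraction is f = 6000/11060 ≈ 0.542.
Interpolate at f ≈ 0.542 with slerp weights a = sin((1−f)δ)/sin δ ≈ 0.723, b = sin(fδ)/sin δ ≈ 0.820.
p = a·p₁ + b·p₂ ≈ (0.481, -0.045, 0.875); φ = arcsin(p_z) ≈ 61.10°, λ = atan2(p_y, p_x) ≈ -5.34°.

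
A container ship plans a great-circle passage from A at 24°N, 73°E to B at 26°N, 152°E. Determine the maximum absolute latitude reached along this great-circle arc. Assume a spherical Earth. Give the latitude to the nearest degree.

≈ 31°N

The great circle lies in the plane with unit normal n̂ = (p₁ × p₂)/|p₁ × p₂|.
Here n̂_z ≈ +0.855; the vertex latitude is φ_max = arccos|n̂_z| ≈ 31.2°.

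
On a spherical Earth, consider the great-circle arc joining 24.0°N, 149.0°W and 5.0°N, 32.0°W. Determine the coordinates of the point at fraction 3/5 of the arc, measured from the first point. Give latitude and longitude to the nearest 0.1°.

≈ 23.4°N, 74.5°W

The haversine formula gives a central angle δ ≈ 1.958 rad (112.2°) between the endpoints.
Interpolate at f = 3/5 with slerp weights a = sin((1−f)δ)/sin δ ≈ 0.762, b = sin(fδ)/sin δ ≈ 0.996.
p = a·p₁ + b·p₂ ≈ (0.245, -0.885, 0.397); φ = arcsin(p_z) ≈ 23.38°, λ = atan2(p_y, p_x) ≈ -74.51°.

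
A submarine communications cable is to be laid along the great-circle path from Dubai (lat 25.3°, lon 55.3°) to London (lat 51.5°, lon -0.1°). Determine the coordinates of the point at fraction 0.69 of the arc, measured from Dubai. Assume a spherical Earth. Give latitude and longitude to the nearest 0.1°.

Convert each endpoint to a unit vector on the sphere (x = cos φ cos λ, y = cos φ sin λ, z = sin φ).
The central angle between the endpoints is δ = arccos(p₁·p₂) ≈ 0.858 rad (49.2°).
Interpolate at f = 0.69 with slerp weights a = sin((1−f)δ)/sin δ ≈ 0.347, b = sin(fδ)/sin δ ≈ 0.738.
p = a·p₁ + b·p₂ ≈ (0.638, 0.257, 0.726); φ = arcsin(p_z) ≈ 46.53°, λ = atan2(p_y, p_x) ≈ 21.98°.

≈ lat 46.5°, lon 22.0°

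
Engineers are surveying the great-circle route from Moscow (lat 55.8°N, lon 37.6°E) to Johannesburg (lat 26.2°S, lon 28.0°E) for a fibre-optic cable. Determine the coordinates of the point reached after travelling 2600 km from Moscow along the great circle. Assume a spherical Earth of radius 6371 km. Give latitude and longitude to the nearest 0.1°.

Convert each endpoint to a unit vector on the sphere (x = cos φ cos λ, y = cos φ sin λ, z = sin φ).
The central angle between the endpoints is δ = arccos(p₁·p₂) ≈ 1.438 rad (82.4°). The total great-circle distance is δ·R ≈ 1.438 × 6371 ≈ 9163 km, so the target fraction is f = 2600/9163 ≈ 0.284.
Interpolate at f ≈ 0.284 with slerp weights a = sin((1−f)δ)/sin δ ≈ 0.865, b = sin(fδ)/sin δ ≈ 0.400.
p = a·p₁ + b·p₂ ≈ (0.702, 0.465, 0.539); φ = arcsin(p_z) ≈ 32.59°, λ = atan2(p_y, p_x) ≈ 33.52°.

≈ lat 32.6°N, lon 33.5°E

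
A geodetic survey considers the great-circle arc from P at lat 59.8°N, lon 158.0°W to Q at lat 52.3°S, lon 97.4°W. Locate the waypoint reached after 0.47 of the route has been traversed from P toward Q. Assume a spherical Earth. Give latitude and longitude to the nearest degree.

≈ lat 8°N, lon 126°W

The haversine formula gives a central angle δ ≈ 2.133 rad (122.2°) between the endpoints.
Interpolate at f = 0.47 with slerp weights a = sin((1−f)δ)/sin δ ≈ 1.069, b = sin(fδ)/sin δ ≈ 0.996.
p = a·p₁ + b·p₂ ≈ (-0.577, -0.805, 0.136); φ = arcsin(p_z) ≈ 7.81°, λ = atan2(p_y, p_x) ≈ -125.62°.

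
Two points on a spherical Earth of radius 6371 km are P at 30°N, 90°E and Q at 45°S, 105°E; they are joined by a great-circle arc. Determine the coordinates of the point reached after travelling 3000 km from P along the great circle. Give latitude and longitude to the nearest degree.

≈ 3°N, 95°E

Write both endpoints as unit vectors p₁, p₂ with components (cos φ cos λ, cos φ sin λ, sin φ).
The central angle between the endpoints is δ = arccos(p₁·p₂) ≈ 1.331 rad (76.2°). The total great-circle distance is δ·R ≈ 1.331 × 6371 ≈ 8477 km, so the target fraction is f = 3000/8477 ≈ 0.354.
Interpolate at f ≈ 0.354 with slerp weights a = sin((1−f)δ)/sin δ ≈ 0.780, b = sin(fδ)/sin δ ≈ 0.467.
p = a·p₁ + b·p₂ ≈ (-0.085, 0.995, 0.060); φ = arcsin(p_z) ≈ 3.42°, λ = atan2(p_y, p_x) ≈ 94.91°.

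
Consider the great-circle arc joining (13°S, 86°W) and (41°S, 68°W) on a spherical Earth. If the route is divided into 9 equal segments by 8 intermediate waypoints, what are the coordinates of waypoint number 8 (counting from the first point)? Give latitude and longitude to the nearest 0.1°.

The haversine formula gives a central angle δ ≈ 0.561 rad (32.1°) between the endpoints.
Interpolate at f = 8/9 with slerp weights a = sin((1−f)δ)/sin δ ≈ 0.117, b = sin(fδ)/sin δ ≈ 0.899.
p = a·p₁ + b·p₂ ≈ (0.262, -0.743, -0.616); φ = arcsin(p_z) ≈ -38.03°, λ = atan2(p_y, p_x) ≈ -70.56°.

≈ (38.0°S, 70.6°W)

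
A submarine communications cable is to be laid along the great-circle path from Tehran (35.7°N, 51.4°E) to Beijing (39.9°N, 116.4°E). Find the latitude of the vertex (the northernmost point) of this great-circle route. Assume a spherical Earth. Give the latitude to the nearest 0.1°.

≈ 42.9°N

The great circle lies in the plane with unit normal n̂ = (p₁ × p₂)/|p₁ × p₂|.
Here n̂_z ≈ +0.733; the vertex latitude is φ_max = arccos|n̂_z| ≈ 42.9°.
Check via Clairaut: cos φ_max = |cos φ₁| · sin C = cos(35.7°)·sin(64.5°) ≈ 0.733, again giving ≈ 42.9°.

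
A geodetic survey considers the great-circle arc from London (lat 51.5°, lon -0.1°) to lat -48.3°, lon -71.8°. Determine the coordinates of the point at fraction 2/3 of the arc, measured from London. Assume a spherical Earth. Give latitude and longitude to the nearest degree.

≈ lat -15°, lon -46°

Write both endpoints as unit vectors p₁, p₂ with components (cos φ cos λ, cos φ sin λ, sin φ).
The central angle between the endpoints is δ = arccos(p₁·p₂) ≈ 2.042 rad (117.0°).
Interpolate at f = 2/3 with slerp weights a = sin((1−f)δ)/sin δ ≈ 0.707, b = sin(fδ)/sin δ ≈ 1.098.
p = a·p₁ + b·p₂ ≈ (0.668, -0.695, -0.267); φ = arcsin(p_z) ≈ -15.48°, λ = atan2(p_y, p_x) ≈ -46.12°.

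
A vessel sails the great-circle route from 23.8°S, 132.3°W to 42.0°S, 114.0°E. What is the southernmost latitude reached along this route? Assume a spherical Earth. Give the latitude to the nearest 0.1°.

≈ 51.5°S

The great circle lies in the plane with unit normal n̂ = (p₁ × p₂)/|p₁ × p₂|.
Here n̂_z ≈ -0.623; the vertex latitude is φ_max = arccos|n̂_z| ≈ 51.5°.
Check via Clairaut: cos φ_max = |cos φ₁| · sin C = cos(23.8°)·sin(137.1°) ≈ 0.623, again giving ≈ 51.5°.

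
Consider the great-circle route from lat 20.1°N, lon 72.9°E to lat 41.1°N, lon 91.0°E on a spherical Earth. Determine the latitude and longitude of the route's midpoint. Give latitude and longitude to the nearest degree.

The haversine formula gives a central angle δ ≈ 0.454 rad (26.0°) between the endpoints.
Interpolate at f = 1/2 with slerp weights a = sin((1−f)δ)/sin δ ≈ 0.513, b = sin(fδ)/sin δ ≈ 0.513.
p = a·p₁ + b·p₂ ≈ (0.135, 0.847, 0.514); φ = arcsin(p_z) ≈ 30.91°, λ = atan2(p_y, p_x) ≈ 80.95°.

≈ lat 31°N, lon 81°E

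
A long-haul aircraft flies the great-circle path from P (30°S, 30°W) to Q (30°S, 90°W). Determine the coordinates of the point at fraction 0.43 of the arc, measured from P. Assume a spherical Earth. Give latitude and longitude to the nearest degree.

Write both endpoints as unit vectors p₁, p₂ with components (cos φ cos λ, cos φ sin λ, sin φ).
The central angle between the endpoints is δ = arccos(p₁·p₂) ≈ 0.896 rad (51.3°).
Interpolate at f = 0.43 with slerp weights a = sin((1−f)δ)/sin δ ≈ 0.626, b = sin(fδ)/sin δ ≈ 0.481.
p = a·p₁ + b·p₂ ≈ (0.469, -0.688, -0.554); φ = arcsin(p_z) ≈ -33.62°, λ = atan2(p_y, p_x) ≈ -55.69°.

≈ (34°S, 56°W)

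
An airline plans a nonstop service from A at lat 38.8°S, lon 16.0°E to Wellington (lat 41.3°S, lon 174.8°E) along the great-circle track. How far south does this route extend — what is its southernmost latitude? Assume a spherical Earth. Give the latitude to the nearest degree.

≈ 78°S

The great circle lies in the plane with unit normal n̂ = (p₁ × p₂)/|p₁ × p₂|.
Here n̂_z ≈ +0.214; the vertex latitude is φ_max = arccos|n̂_z| ≈ 77.7°.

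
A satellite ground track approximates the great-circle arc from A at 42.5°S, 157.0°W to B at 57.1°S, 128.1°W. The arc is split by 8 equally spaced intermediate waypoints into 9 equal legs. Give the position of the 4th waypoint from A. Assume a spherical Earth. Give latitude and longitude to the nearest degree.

≈ 50°S, 146°W

Convert each endpoint to a unit vector on the sphere (x = cos φ cos λ, y = cos φ sin λ, z = sin φ).
The central angle between the endpoints is δ = arccos(p₁·p₂) ≈ 0.408 rad (23.4°).
Interpolate at f = 4/9 with slerp weights a = sin((1−f)δ)/sin δ ≈ 0.566, b = sin(fδ)/sin δ ≈ 0.455.
p = a·p₁ + b·p₂ ≈ (-0.537, -0.357, -0.764); φ = arcsin(p_z) ≈ -49.84°, λ = atan2(p_y, p_x) ≈ -146.34°.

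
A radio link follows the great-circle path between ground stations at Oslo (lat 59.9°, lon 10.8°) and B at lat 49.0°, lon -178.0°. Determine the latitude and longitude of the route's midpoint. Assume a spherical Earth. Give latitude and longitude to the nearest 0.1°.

From cos δ = sin φ₁ sin φ₂ + cos φ₁ cos φ₂ cos Δλ, the central angle is δ ≈ 1.237 rad (70.9°).
Interpolate at f = 1/2 with slerp weights a = sin((1−f)δ)/sin δ ≈ 0.614, b = sin(fδ)/sin δ ≈ 0.614.
p = a·p₁ + b·p₂ ≈ (-0.100, 0.044, 0.994); φ = arcsin(p_z) ≈ 83.73°, λ = atan2(p_y, p_x) ≈ 156.44°.

≈ lat 83.7°, lon 156.4°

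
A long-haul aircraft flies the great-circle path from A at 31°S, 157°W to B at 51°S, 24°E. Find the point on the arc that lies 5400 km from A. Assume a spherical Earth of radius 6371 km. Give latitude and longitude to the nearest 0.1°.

Write both endpoints as unit vectors p₁, p₂ with components (cos φ cos λ, cos φ sin λ, sin φ).
The central angle between the endpoints is δ = arccos(p₁·p₂) ≈ 1.710 rad (98.0°). The total great-circle distance is δ·R ≈ 1.710 × 6371 ≈ 10897 km, so the target fraction is f = 5400/10897 ≈ 0.496.
Interpolate at f ≈ 0.496 with slerp weights a = sin((1−f)δ)/sin δ ≈ 0.767, b = sin(fδ)/sin δ ≈ 0.757.
p = a·p₁ + b·p₂ ≈ (-0.170, -0.063, -0.983); φ = arcsin(p_z) ≈ -79.55°, λ = atan2(p_y, p_x) ≈ -159.63°.

≈ 79.6°S, 159.6°W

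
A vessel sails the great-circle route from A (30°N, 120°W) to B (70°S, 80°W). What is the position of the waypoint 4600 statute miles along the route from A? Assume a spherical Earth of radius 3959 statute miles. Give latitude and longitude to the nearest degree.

Convert each endpoint to a unit vector on the sphere (x = cos φ cos λ, y = cos φ sin λ, z = sin φ).
The central angle between the endpoints is δ = arccos(p₁·p₂) ≈ 1.816 rad (104.1°). The total great-circle distance is δ·R ≈ 1.816 × 3959 ≈ 7190 mi, so the target fraction is f = 4600/7190 ≈ 0.640.
Interpolate at f ≈ 0.640 with slerp weights a = sin((1−f)δ)/sin δ ≈ 0.627, b = sin(fδ)/sin δ ≈ 0.946.
p = a·p₁ + b·p₂ ≈ (-0.215, -0.789, -0.575); φ = arcsin(p_z) ≈ -35.11°, λ = atan2(p_y, p_x) ≈ -105.27°.

≈ (35°S, 105°W)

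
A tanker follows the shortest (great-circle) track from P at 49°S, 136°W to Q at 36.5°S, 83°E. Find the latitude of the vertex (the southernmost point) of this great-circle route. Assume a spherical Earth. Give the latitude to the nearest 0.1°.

The great circle lies in the plane with unit normal n̂ = (p₁ × p₂)/|p₁ × p₂|.
Here n̂_z ≈ -0.332; the vertex latitude is φ_max = arccos|n̂_z| ≈ 70.6°.
Check via Clairaut: cos φ_max = |cos φ₁| · sin C = cos(49.0°)·sin(149.6°) ≈ 0.332, again giving ≈ 70.6°.

≈ 70.6°S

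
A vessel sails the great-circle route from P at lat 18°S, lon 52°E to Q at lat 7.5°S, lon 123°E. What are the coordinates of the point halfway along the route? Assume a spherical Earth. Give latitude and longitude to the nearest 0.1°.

Convert each endpoint to a unit vector on the sphere (x = cos φ cos λ, y = cos φ sin λ, z = sin φ).
The central angle between the endpoints is δ = arccos(p₁·p₂) ≈ 1.216 rad (69.7°).
Interpolate at f = 1/2 with slerp weights a = sin((1−f)δ)/sin δ ≈ 0.609, b = sin(fδ)/sin δ ≈ 0.609.
p = a·p₁ + b·p₂ ≈ (0.028, 0.963, -0.268); φ = arcsin(p_z) ≈ -15.53°, λ = atan2(p_y, p_x) ≈ 88.35°.

≈ lat 15.5°S, lon 88.3°E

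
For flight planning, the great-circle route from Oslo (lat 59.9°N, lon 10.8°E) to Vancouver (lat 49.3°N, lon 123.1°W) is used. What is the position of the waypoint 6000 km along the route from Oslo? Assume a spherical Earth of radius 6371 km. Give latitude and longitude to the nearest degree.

≈ lat 59°N, lon 115°W

Convert each endpoint to a unit vector on the sphere (x = cos φ cos λ, y = cos φ sin λ, z = sin φ).
The central angle between the endpoints is δ = arccos(p₁·p₂) ≈ 1.127 rad (64.6°). The total great-circle distance is δ·R ≈ 1.127 × 6371 ≈ 7182 km, so the target fraction is f = 6000/7182 ≈ 0.835.
Interpolate at f ≈ 0.835 with slerp weights a = sin((1−f)δ)/sin δ ≈ 0.204, b = sin(fδ)/sin δ ≈ 0.895.
p = a·p₁ + b·p₂ ≈ (-0.218, -0.470, 0.855); φ = arcsin(p_z) ≈ 58.80°, λ = atan2(p_y, p_x) ≈ -114.91°.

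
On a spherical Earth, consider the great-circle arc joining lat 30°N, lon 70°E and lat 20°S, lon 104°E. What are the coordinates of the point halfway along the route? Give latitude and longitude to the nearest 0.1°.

The haversine formula gives a central angle δ ≈ 1.043 rad (59.8°) between the endpoints.
Interpolate at f = 1/2 with slerp weights a = sin((1−f)δ)/sin δ ≈ 0.577, b = sin(fδ)/sin δ ≈ 0.577.
p = a·p₁ + b·p₂ ≈ (0.040, 0.995, 0.091); φ = arcsin(p_z) ≈ 5.23°, λ = atan2(p_y, p_x) ≈ 87.71°.

≈ lat 5.2°N, lon 87.7°E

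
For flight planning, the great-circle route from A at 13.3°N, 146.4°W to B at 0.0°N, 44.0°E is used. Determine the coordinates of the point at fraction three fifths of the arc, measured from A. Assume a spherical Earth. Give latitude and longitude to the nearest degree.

≈ 46°N, 97°E

Write both endpoints as unit vectors p₁, p₂ with components (cos φ cos λ, cos φ sin λ, sin φ).
The central angle between the endpoints is δ = arccos(p₁·p₂) ≈ 2.848 rad (163.2°).
Interpolate at f = 3/5 with slerp weights a = sin((1−f)δ)/sin δ ≈ 3.138, b = sin(fδ)/sin δ ≈ 3.422.
p = a·p₁ + b·p₂ ≈ (-0.082, 0.687, 0.722); φ = arcsin(p_z) ≈ 46.21°, λ = atan2(p_y, p_x) ≈ 96.81°.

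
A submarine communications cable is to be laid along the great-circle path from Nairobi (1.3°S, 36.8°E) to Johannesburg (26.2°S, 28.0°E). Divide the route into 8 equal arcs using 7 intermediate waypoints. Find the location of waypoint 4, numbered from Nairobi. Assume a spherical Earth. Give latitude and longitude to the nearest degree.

≈ 14°S, 33°E

Write both endpoints as unit vectors p₁, p₂ with components (cos φ cos λ, cos φ sin λ, sin φ).
The central angle between the endpoints is δ = arccos(p₁·p₂) ≈ 0.459 rad (26.3°).
Interpolate at f = 4/8 with slerp weights a = sin((1−f)δ)/sin δ ≈ 0.513, b = sin(fδ)/sin δ ≈ 0.513.
p = a·p₁ + b·p₂ ≈ (0.818, 0.524, -0.238); φ = arcsin(p_z) ≈ -13.79°, λ = atan2(p_y, p_x) ≈ 32.64°.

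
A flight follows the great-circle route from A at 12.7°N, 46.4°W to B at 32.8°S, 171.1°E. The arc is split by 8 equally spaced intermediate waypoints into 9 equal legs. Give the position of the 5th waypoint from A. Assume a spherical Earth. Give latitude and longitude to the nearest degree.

Write both endpoints as unit vectors p₁, p₂ with components (cos φ cos λ, cos φ sin λ, sin φ).
The central angle between the endpoints is δ = arccos(p₁·p₂) ≈ 2.449 rad (140.3°).
Interpolate at f = 5/9 with slerp weights a = sin((1−f)δ)/sin δ ≈ 1.388, b = sin(fδ)/sin δ ≈ 1.532.
p = a·p₁ + b·p₂ ≈ (-0.339, -0.781, -0.525); φ = arcsin(p_z) ≈ -31.65°, λ = atan2(p_y, p_x) ≈ -113.44°.

≈ 32°S, 113°W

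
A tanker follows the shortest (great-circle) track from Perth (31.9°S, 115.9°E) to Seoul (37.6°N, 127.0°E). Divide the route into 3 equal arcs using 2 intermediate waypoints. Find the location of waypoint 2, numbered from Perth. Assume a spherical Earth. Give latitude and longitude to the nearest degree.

Convert each endpoint to a unit vector on the sphere (x = cos φ cos λ, y = cos φ sin λ, z = sin φ).
The central angle between the endpoints is δ = arccos(p₁·p₂) ≈ 1.226 rad (70.3°).
Interpolate at f = 2/3 with slerp weights a = sin((1−f)δ)/sin δ ≈ 0.422, b = sin(fδ)/sin δ ≈ 0.775.
p = a·p₁ + b·p₂ ≈ (-0.526, 0.813, 0.250); φ = arcsin(p_z) ≈ 14.46°, λ = atan2(p_y, p_x) ≈ 122.91°.

≈ (14°N, 123°E)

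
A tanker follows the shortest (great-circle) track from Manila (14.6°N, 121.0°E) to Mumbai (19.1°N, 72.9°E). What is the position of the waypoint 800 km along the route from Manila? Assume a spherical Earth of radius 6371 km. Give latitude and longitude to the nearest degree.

≈ 16°N, 114°E

Write both endpoints as unit vectors p₁, p₂ with components (cos φ cos λ, cos φ sin λ, sin φ).
The central angle between the endpoints is δ = arccos(p₁·p₂) ≈ 0.805 rad (46.1°). The total great-circle distance is δ·R ≈ 0.805 × 6371 ≈ 5128 km, so the target fraction is f = 800/5128 ≈ 0.156.
Interpolate at f ≈ 0.156 with slerp weights a = sin((1−f)δ)/sin δ ≈ 0.872, b = sin(fδ)/sin δ ≈ 0.174.
p = a·p₁ + b·p₂ ≈ (-0.386, 0.880, 0.277); φ = arcsin(p_z) ≈ 16.06°, λ = atan2(p_y, p_x) ≈ 113.69°.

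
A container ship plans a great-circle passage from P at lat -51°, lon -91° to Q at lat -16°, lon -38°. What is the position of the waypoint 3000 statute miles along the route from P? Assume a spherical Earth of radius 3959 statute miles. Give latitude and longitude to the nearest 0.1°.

From cos δ = sin φ₁ sin φ₂ + cos φ₁ cos φ₂ cos Δλ, the central angle is δ ≈ 0.954 rad (54.7°). The total great-circle distance is δ·R ≈ 0.954 × 3959 ≈ 3778 mi, so the target fraction is f = 3000/3778 ≈ 0.794.
Interpolate at f ≈ 0.794 with slerp weights a = sin((1−f)δ)/sin δ ≈ 0.239, b = sin(fδ)/sin δ ≈ 0.842.
p = a·p₁ + b·p₂ ≈ (0.636, -0.649, -0.418); φ = arcsin(p_z) ≈ -24.72°, λ = atan2(p_y, p_x) ≈ -45.61°.

≈ lat -24.7°, lon -45.6°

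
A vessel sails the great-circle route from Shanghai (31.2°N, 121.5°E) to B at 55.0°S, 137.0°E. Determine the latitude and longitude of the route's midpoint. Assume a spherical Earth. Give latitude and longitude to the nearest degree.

Write both endpoints as unit vectors p₁, p₂ with components (cos φ cos λ, cos φ sin λ, sin φ).
The central angle between the endpoints is δ = arccos(p₁·p₂) ≈ 1.522 rad (87.2°).
Interpolate at f = 1/2 with slerp weights a = sin((1−f)δ)/sin δ ≈ 0.691, b = sin(fδ)/sin δ ≈ 0.691.
p = a·p₁ + b·p₂ ≈ (-0.598, 0.774, -0.208); φ = arcsin(p_z) ≈ -12.00°, λ = atan2(p_y, p_x) ≈ 127.71°.

≈ 12°S, 128°E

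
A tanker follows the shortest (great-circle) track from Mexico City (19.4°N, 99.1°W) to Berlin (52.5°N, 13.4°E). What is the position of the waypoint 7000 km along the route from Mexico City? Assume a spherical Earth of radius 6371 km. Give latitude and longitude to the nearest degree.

≈ 58°N, 29°W

The haversine formula gives a central angle δ ≈ 1.527 rad (87.5°) between the endpoints. The total great-circle distance is δ·R ≈ 1.527 × 6371 ≈ 9728 km, so the target fraction is f = 7000/9728 ≈ 0.720.
Interpolate at f ≈ 0.720 with slerp weights a = sin((1−f)δ)/sin δ ≈ 0.416, b = sin(fδ)/sin δ ≈ 0.891.
p = a·p₁ + b·p₂ ≈ (0.466, -0.261, 0.845); φ = arcsin(p_z) ≈ 57.71°, λ = atan2(p_y, p_x) ≈ -29.29°.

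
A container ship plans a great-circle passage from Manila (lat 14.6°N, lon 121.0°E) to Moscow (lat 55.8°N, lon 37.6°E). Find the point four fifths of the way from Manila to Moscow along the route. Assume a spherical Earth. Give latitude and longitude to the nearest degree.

Convert each endpoint to a unit vector on the sphere (x = cos φ cos λ, y = cos φ sin λ, z = sin φ).
The central angle between the endpoints is δ = arccos(p₁·p₂) ≈ 1.296 rad (74.3°).
Interpolate at f = 4/5 with slerp weights a = sin((1−f)δ)/sin δ ≈ 0.266, b = sin(fδ)/sin δ ≈ 0.894.
p = a·p₁ + b·p₂ ≈ (0.266, 0.528, 0.807); φ = arcsin(p_z) ≈ 53.79°, λ = atan2(p_y, p_x) ≈ 63.29°.

≈ lat 54°N, lon 63°E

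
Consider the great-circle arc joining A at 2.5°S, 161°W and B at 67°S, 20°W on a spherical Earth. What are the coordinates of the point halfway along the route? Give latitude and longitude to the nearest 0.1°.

≈ 52.6°S, 141.5°W

From cos δ = sin φ₁ sin φ₂ + cos φ₁ cos φ₂ cos Δλ, the central angle is δ ≈ 1.837 rad (105.3°).
Interpolate at f = 1/2 with slerp weights a = sin((1−f)δ)/sin δ ≈ 0.824, b = sin(fδ)/sin δ ≈ 0.824.
p = a·p₁ + b·p₂ ≈ (-0.476, -0.378, -0.794); φ = arcsin(p_z) ≈ -52.58°, λ = atan2(p_y, p_x) ≈ -141.53°.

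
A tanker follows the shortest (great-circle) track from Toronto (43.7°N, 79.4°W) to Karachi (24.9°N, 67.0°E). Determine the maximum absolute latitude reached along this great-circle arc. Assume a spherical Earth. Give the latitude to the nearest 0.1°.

The great circle lies in the plane with unit normal n̂ = (p₁ × p₂)/|p₁ × p₂|.
Here n̂_z ≈ +0.375; the vertex latitude is φ_max = arccos|n̂_z| ≈ 68.0°.
Check via Clairaut: cos φ_max = |cos φ₁| · sin C = cos(43.7°)·sin(31.3°) ≈ 0.375, again giving ≈ 68.0°.

≈ 68.0°N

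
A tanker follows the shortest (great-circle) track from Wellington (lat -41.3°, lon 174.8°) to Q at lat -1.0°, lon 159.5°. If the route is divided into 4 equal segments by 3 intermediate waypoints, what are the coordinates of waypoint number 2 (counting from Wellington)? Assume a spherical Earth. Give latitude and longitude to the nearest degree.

≈ lat -21°, lon 166°

Write both endpoints as unit vectors p₁, p₂ with components (cos φ cos λ, cos φ sin λ, sin φ).
The central angle between the endpoints is δ = arccos(p₁·p₂) ≈ 0.744 rad (42.6°).
Interpolate at f = 2/4 with slerp weights a = sin((1−f)δ)/sin δ ≈ 0.537, b = sin(fδ)/sin δ ≈ 0.537.
p = a·p₁ + b·p₂ ≈ (-0.904, 0.224, -0.364); φ = arcsin(p_z) ≈ -21.32°, λ = atan2(p_y, p_x) ≈ 166.06°.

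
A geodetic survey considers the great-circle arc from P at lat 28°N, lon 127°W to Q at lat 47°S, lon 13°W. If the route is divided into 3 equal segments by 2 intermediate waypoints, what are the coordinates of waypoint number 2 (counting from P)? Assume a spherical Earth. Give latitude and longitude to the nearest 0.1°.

From cos δ = sin φ₁ sin φ₂ + cos φ₁ cos φ₂ cos Δλ, the central angle is δ ≈ 2.200 rad (126.0°).
Interpolate at f = 2/3 with slerp weights a = sin((1−f)δ)/sin δ ≈ 0.828, b = sin(fδ)/sin δ ≈ 1.230.
p = a·p₁ + b·p₂ ≈ (0.378, -0.772, -0.511); φ = arcsin(p_z) ≈ -30.73°, λ = atan2(p_y, p_x) ≈ -63.95°.

≈ lat 30.7°S, lon 64.0°W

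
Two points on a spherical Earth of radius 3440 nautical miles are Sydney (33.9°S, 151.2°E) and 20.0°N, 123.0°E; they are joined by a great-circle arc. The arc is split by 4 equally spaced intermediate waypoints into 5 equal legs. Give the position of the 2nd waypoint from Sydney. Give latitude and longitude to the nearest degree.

≈ 13°S, 139°E

Write both endpoints as unit vectors p₁, p₂ with components (cos φ cos λ, cos φ sin λ, sin φ).
The central angle between the endpoints is δ = arccos(p₁·p₂) ≈ 1.051 rad (60.2°).
Interpolate at f = 2/5 with slerp weights a = sin((1−f)δ)/sin δ ≈ 0.679, b = sin(fδ)/sin δ ≈ 0.470.
p = a·p₁ + b·p₂ ≈ (-0.735, 0.642, -0.218); φ = arcsin(p_z) ≈ -12.60°, λ = atan2(p_y, p_x) ≈ 138.85°.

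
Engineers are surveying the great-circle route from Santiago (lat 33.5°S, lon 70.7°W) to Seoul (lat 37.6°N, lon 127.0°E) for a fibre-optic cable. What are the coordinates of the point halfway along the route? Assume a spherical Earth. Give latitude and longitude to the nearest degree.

≈ lat 13°N, lon 143°W

Convert each endpoint to a unit vector on the sphere (x = cos φ cos λ, y = cos φ sin λ, z = sin φ).
The central angle between the endpoints is δ = arccos(p₁·p₂) ≈ 2.881 rad (165.1°).
Interpolate at f = 1/2 with slerp weights a = sin((1−f)δ)/sin δ ≈ 3.844, b = sin(fδ)/sin δ ≈ 3.844.
p = a·p₁ + b·p₂ ≈ (-0.773, -0.593, 0.224); φ = arcsin(p_z) ≈ 12.93°, λ = atan2(p_y, p_x) ≈ -142.52°.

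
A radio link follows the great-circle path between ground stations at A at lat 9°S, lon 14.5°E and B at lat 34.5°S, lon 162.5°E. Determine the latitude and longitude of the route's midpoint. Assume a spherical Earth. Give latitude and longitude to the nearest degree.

Convert each endpoint to a unit vector on the sphere (x = cos φ cos λ, y = cos φ sin λ, z = sin φ).
The central angle between the endpoints is δ = arccos(p₁·p₂) ≈ 2.216 rad (127.0°).
Interpolate at f = 1/2 with slerp weights a = sin((1−f)δ)/sin δ ≈ 1.120, b = sin(fδ)/sin δ ≈ 1.120.
p = a·p₁ + b·p₂ ≈ (0.191, 0.555, -0.810); φ = arcsin(p_z) ≈ -54.08°, λ = atan2(p_y, p_x) ≈ 71.02°.

≈ lat 54°S, lon 71°E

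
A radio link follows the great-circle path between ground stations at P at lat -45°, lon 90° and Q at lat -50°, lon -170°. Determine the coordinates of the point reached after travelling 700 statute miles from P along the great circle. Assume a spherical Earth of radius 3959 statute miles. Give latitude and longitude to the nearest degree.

Convert each endpoint to a unit vector on the sphere (x = cos φ cos λ, y = cos φ sin λ, z = sin φ).
The central angle between the endpoints is δ = arccos(p₁·p₂) ≈ 1.090 rad (62.4°). The total great-circle distance is δ·R ≈ 1.090 × 3959 ≈ 4314 mi, so the target fraction is f = 700/4314 ≈ 0.162.
Interpolate at f ≈ 0.162 with slerp weights a = sin((1−f)δ)/sin δ ≈ 0.893, b = sin(fδ)/sin δ ≈ 0.198.
p = a·p₁ + b·p₂ ≈ (-0.126, 0.609, -0.783); φ = arcsin(p_z) ≈ -51.55°, λ = atan2(p_y, p_x) ≈ 101.65°.

≈ lat -52°, lon 102°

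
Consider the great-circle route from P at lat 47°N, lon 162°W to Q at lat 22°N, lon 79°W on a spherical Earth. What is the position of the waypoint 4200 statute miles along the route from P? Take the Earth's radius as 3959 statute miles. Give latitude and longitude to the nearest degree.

≈ lat 28°N, lon 86°W

Write both endpoints as unit vectors p₁, p₂ with components (cos φ cos λ, cos φ sin λ, sin φ).
The central angle between the endpoints is δ = arccos(p₁·p₂) ≈ 1.212 rad (69.4°). The total great-circle distance is δ·R ≈ 1.212 × 3959 ≈ 4799 mi, so the target fraction is f = 4200/4799 ≈ 0.875.
Interpolate at f ≈ 0.875 with slerp weights a = sin((1−f)δ)/sin δ ≈ 0.161, b = sin(fδ)/sin δ ≈ 0.932.
p = a·p₁ + b·p₂ ≈ (0.061, -0.882, 0.467); φ = arcsin(p_z) ≈ 27.83°, λ = atan2(p_y, p_x) ≈ -86.08°.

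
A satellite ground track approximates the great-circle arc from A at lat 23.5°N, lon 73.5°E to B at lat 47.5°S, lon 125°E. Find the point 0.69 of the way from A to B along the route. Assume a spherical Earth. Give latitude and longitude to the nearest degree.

≈ lat 27°S, lon 104°E

Write both endpoints as unit vectors p₁, p₂ with components (cos φ cos λ, cos φ sin λ, sin φ).
The central angle between the endpoints is δ = arccos(p₁·p₂) ≈ 1.479 rad (84.7°).
Interpolate at f = 0.69 with slerp weights a = sin((1−f)δ)/sin δ ≈ 0.444, b = sin(fδ)/sin δ ≈ 0.856.
p = a·p₁ + b·p₂ ≈ (-0.216, 0.865, -0.454); φ = arcsin(p_z) ≈ -26.99°, λ = atan2(p_y, p_x) ≈ 104.02°.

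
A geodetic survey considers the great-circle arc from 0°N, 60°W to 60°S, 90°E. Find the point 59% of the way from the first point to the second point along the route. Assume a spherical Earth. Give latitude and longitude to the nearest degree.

From cos δ = sin φ₁ sin φ₂ + cos φ₁ cos φ₂ cos Δλ, the central angle is δ ≈ 2.019 rad (115.7°).
Interpolate at f = 0.59 with slerp weights a = sin((1−f)δ)/sin δ ≈ 0.817, b = sin(fδ)/sin δ ≈ 1.030.
p = a·p₁ + b·p₂ ≈ (0.408, -0.192, -0.892); φ = arcsin(p_z) ≈ -63.16°, λ = atan2(p_y, p_x) ≈ -25.21°.

≈ 63°S, 25°W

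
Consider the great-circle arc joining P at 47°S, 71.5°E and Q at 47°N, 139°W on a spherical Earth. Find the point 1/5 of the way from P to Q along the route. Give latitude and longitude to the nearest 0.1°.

From cos δ = sin φ₁ sin φ₂ + cos φ₁ cos φ₂ cos Δλ, the central angle is δ ≈ 2.781 rad (159.3°).
Interpolate at f = 1/5 with slerp weights a = sin((1−f)δ)/sin δ ≈ 2.249, b = sin(fδ)/sin δ ≈ 1.496.
p = a·p₁ + b·p₂ ≈ (-0.283, 0.785, -0.551); φ = arcsin(p_z) ≈ -33.42°, λ = atan2(p_y, p_x) ≈ 109.84°.

≈ 33.4°S, 109.8°E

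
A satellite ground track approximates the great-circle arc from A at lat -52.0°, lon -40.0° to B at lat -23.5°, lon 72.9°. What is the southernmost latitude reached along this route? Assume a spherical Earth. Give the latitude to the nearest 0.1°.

The great circle lies in the plane with unit normal n̂ = (p₁ × p₂)/|p₁ × p₂|.
Here n̂_z ≈ +0.522; the vertex latitude is φ_max = arccos|n̂_z| ≈ 58.5°.

≈ -58.5°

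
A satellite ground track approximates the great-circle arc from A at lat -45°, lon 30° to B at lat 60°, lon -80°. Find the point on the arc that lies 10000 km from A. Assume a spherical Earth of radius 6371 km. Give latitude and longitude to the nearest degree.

Write both endpoints as unit vectors p₁, p₂ with components (cos φ cos λ, cos φ sin λ, sin φ).
The central angle between the endpoints is δ = arccos(p₁·p₂) ≈ 2.394 rad (137.2°). The total great-circle distance is δ·R ≈ 2.394 × 6371 ≈ 15252 km, so the target fraction is f = 10000/15252 ≈ 0.656.
Interpolate at f ≈ 0.656 with slerp weights a = sin((1−f)δ)/sin δ ≈ 1.080, b = sin(fδ)/sin δ ≈ 1.471.
p = a·p₁ + b·p₂ ≈ (0.789, -0.342, 0.510); φ = arcsin(p_z) ≈ 30.68°, λ = atan2(p_y, p_x) ≈ -23.47°.

≈ lat 31°, lon -23°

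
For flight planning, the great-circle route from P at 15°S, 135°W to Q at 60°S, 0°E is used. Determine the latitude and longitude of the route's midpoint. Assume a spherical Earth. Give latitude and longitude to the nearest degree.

The haversine formula gives a central angle δ ≈ 1.688 rad (96.7°) between the endpoints.
Interpolate at f = 1/2 with slerp weights a = sin((1−f)δ)/sin δ ≈ 0.753, b = sin(fδ)/sin δ ≈ 0.753.
p = a·p₁ + b·p₂ ≈ (-0.138, -0.514, -0.847); φ = arcsin(p_z) ≈ -57.85°, λ = atan2(p_y, p_x) ≈ -105.00°.

≈ 58°S, 105°W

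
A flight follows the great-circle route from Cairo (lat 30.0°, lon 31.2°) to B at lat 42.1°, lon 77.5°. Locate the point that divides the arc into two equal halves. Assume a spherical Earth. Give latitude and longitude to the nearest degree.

The haversine formula gives a central angle δ ≈ 0.677 rad (38.8°) between the endpoints.
Interpolate at f = 1/2 with slerp weights a = sin((1−f)δ)/sin δ ≈ 0.530, b = sin(fδ)/sin δ ≈ 0.530.
p = a·p₁ + b·p₂ ≈ (0.478, 0.622, 0.620); φ = arcsin(p_z) ≈ 38.35°, λ = atan2(p_y, p_x) ≈ 52.46°.

≈ lat 38°, lon 52°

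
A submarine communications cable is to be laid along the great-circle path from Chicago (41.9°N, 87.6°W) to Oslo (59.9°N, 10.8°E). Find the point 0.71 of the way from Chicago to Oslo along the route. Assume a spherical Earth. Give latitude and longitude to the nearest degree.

Write both endpoints as unit vectors p₁, p₂ with components (cos φ cos λ, cos φ sin λ, sin φ).
The central angle between the endpoints is δ = arccos(p₁·p₂) ≈ 1.020 rad (58.4°).
Interpolate at f = 0.71 with slerp weights a = sin((1−f)δ)/sin δ ≈ 0.342, b = sin(fδ)/sin δ ≈ 0.778.
p = a·p₁ + b·p₂ ≈ (0.394, -0.181, 0.901); φ = arcsin(p_z) ≈ 64.31°, λ = atan2(p_y, p_x) ≈ -24.73°.

≈ 64°N, 25°W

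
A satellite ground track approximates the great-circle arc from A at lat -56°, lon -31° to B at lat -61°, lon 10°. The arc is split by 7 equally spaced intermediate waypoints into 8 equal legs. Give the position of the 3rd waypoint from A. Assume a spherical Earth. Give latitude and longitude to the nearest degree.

Convert each endpoint to a unit vector on the sphere (x = cos φ cos λ, y = cos φ sin λ, z = sin φ).
The central angle between the endpoints is δ = arccos(p₁·p₂) ≈ 0.377 rad (21.6°).
Interpolate at f = 3/8 with slerp weights a = sin((1−f)δ)/sin δ ≈ 0.634, b = sin(fδ)/sin δ ≈ 0.383.
p = a·p₁ + b·p₂ ≈ (0.487, -0.150, -0.861); φ = arcsin(p_z) ≈ -59.37°, λ = atan2(p_y, p_x) ≈ -17.17°.

≈ lat -59°, lon -17°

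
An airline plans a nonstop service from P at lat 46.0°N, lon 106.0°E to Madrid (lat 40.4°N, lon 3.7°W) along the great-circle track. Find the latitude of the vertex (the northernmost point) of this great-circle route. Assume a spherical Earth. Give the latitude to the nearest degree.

≈ 59°N

The great circle lies in the plane with unit normal n̂ = (p₁ × p₂)/|p₁ × p₂|.
Here n̂_z ≈ -0.520; the vertex latitude is φ_max = arccos|n̂_z| ≈ 58.7°.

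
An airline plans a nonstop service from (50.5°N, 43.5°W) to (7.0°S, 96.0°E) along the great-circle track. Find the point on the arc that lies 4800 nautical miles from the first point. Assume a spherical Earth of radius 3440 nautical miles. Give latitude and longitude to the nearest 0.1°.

Convert each endpoint to a unit vector on the sphere (x = cos φ cos λ, y = cos φ sin λ, z = sin φ).
The central angle between the endpoints is δ = arccos(p₁·p₂) ≈ 2.182 rad (125.0°). The total great-circle distance is δ·R ≈ 2.182 × 3440 ≈ 7507 nmi, so the target fraction is f = 4800/7507 ≈ 0.639.
Interpolate at f ≈ 0.639 with slerp weights a = sin((1−f)δ)/sin δ ≈ 0.865, b = sin(fδ)/sin δ ≈ 1.203.
p = a·p₁ + b·p₂ ≈ (0.274, 0.808, 0.521); φ = arcsin(p_z) ≈ 31.39°, λ = atan2(p_y, p_x) ≈ 71.25°.

≈ (31.4°N, 71.3°E)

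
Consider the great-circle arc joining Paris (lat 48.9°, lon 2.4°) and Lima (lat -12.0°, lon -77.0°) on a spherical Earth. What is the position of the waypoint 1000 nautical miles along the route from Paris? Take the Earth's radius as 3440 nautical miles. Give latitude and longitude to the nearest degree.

Convert each endpoint to a unit vector on the sphere (x = cos φ cos λ, y = cos φ sin λ, z = sin φ).
The central angle between the endpoints is δ = arccos(p₁·p₂) ≈ 1.609 rad (92.2°). The total great-circle distance is δ·R ≈ 1.609 × 3440 ≈ 5536 nmi, so the target fraction is f = 1000/5536 ≈ 0.181.
Interpolate at f ≈ 0.181 with slerp weights a = sin((1−f)δ)/sin δ ≈ 0.969, b = sin(fδ)/sin δ ≈ 0.287.
p = a·p₁ + b·p₂ ≈ (0.700, -0.247, 0.671); φ = arcsin(p_z) ≈ 42.11°, λ = atan2(p_y, p_x) ≈ -19.42°.

≈ lat 42°, lon -19°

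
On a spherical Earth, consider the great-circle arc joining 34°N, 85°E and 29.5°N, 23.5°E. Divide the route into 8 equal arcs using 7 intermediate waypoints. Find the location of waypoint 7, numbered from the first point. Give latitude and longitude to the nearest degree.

Write both endpoints as unit vectors p₁, p₂ with components (cos φ cos λ, cos φ sin λ, sin φ).
The central angle between the endpoints is δ = arccos(p₁·p₂) ≈ 0.902 rad (51.7°).
Interpolate at f = 7/8 with slerp weights a = sin((1−f)δ)/sin δ ≈ 0.143, b = sin(fδ)/sin δ ≈ 0.905.
p = a·p₁ + b·p₂ ≈ (0.733, 0.432, 0.526); φ = arcsin(p_z) ≈ 31.72°, λ = atan2(p_y, p_x) ≈ 30.56°.

≈ 32°N, 31°E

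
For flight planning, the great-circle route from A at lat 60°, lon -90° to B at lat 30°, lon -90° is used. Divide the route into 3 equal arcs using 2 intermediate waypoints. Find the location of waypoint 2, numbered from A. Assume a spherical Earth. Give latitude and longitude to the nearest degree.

From cos δ = sin φ₁ sin φ₂ + cos φ₁ cos φ₂ cos Δλ, the central angle is δ ≈ 0.524 rad (30.0°).
Interpolate at f = 2/3 with slerp weights a = sin((1−f)δ)/sin δ ≈ 0.347, b = sin(fδ)/sin δ ≈ 0.684.
p = a·p₁ + b·p₂ ≈ (0.000, -0.766, 0.643); φ = arcsin(p_z) ≈ 40.00°, λ = atan2(p_y, p_x) ≈ -90.00°.

≈ lat 40°, lon -90°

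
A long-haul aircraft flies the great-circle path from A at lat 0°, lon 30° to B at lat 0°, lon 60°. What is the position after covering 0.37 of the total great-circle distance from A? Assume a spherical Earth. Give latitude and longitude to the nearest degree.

Convert each endpoint to a unit vector on the sphere (x = cos φ cos λ, y = cos φ sin λ, z = sin φ).
The central angle between the endpoints is δ = arccos(p₁·p₂) ≈ 0.524 rad (30.0°).
Interpolate at f = 0.37 with slerp weights a = sin((1−f)δ)/sin δ ≈ 0.648, b = sin(fδ)/sin δ ≈ 0.385.
p = a·p₁ + b·p₂ ≈ (0.754, 0.657, 0.000); φ = arcsin(p_z) ≈ 0.00°, λ = atan2(p_y, p_x) ≈ 41.10°.

≈ lat 0°, lon 41°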